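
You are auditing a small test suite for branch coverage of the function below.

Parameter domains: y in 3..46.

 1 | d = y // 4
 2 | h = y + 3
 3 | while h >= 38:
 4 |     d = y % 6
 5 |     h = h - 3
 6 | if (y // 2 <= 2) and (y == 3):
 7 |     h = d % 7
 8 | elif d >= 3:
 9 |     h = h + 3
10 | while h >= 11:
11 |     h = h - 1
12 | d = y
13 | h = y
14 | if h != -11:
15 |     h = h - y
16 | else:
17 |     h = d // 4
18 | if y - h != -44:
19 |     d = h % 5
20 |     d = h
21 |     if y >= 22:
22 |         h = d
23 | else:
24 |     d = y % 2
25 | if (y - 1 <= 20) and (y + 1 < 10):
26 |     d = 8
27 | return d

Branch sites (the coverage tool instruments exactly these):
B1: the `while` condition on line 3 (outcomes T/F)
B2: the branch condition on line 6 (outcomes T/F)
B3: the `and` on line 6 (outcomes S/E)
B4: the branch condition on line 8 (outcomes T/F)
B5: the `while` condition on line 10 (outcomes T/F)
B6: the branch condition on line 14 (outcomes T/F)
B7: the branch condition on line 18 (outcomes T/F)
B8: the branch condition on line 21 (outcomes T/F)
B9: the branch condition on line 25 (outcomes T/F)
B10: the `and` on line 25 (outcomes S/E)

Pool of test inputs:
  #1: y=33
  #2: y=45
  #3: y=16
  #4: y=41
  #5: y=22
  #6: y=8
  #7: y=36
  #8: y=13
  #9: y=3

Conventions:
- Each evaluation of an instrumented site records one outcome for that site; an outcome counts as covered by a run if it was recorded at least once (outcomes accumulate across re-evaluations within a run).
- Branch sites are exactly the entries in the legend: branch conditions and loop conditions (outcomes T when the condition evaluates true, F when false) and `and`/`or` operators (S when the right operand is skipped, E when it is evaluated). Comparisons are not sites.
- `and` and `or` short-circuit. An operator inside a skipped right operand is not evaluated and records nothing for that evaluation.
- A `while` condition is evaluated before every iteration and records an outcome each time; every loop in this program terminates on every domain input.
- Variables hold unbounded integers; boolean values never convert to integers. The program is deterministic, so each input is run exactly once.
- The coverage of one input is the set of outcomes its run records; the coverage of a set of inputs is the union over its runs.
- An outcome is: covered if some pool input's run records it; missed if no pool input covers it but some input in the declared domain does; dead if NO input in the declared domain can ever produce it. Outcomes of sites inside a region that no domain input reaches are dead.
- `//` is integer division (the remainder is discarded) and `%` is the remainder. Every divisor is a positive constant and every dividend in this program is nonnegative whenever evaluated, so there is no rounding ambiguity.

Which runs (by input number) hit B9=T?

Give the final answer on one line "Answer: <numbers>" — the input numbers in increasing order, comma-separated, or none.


input #1 (y=33): misses B9=T
input #2 (y=45): misses B9=T
input #3 (y=16): misses B9=T
input #4 (y=41): misses B9=T
input #5 (y=22): misses B9=T
input #6 (y=8): covers B9=T
input #7 (y=36): misses B9=T
input #8 (y=13): misses B9=T
input #9 (y=3): covers B9=T
Answer: 6, 9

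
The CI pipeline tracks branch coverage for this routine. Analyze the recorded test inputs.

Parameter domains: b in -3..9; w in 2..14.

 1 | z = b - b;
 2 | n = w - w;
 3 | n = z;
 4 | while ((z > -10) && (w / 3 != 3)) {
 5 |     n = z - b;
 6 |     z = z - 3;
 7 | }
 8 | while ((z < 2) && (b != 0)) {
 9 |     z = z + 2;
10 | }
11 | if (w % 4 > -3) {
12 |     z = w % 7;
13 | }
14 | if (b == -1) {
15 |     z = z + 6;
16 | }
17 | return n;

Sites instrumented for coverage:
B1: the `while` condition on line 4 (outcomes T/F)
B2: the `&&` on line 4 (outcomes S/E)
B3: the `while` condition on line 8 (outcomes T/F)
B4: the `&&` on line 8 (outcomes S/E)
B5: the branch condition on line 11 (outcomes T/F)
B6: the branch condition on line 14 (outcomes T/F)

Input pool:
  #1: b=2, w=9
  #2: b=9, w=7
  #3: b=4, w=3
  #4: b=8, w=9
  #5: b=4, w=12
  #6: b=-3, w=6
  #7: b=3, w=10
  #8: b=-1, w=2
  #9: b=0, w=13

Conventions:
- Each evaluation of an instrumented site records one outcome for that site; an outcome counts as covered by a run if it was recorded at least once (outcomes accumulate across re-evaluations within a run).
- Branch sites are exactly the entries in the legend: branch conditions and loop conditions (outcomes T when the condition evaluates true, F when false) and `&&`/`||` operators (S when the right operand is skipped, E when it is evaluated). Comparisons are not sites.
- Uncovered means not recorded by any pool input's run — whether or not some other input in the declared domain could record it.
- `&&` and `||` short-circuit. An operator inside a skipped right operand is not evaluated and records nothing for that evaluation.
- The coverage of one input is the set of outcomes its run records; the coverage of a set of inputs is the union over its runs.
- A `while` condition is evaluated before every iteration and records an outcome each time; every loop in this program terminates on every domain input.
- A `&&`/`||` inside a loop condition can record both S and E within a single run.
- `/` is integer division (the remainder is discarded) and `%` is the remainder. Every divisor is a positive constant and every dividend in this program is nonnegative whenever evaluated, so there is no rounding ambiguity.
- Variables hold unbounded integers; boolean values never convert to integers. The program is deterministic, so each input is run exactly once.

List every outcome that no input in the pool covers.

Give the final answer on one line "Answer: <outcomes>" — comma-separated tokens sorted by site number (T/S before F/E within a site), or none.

input #1, b=2, w=9: outcomes B1=F, B2=E, B3=T, B3=F, B4=S, B4=E, B5=T, B6=F
input #2, b=9, w=7: outcomes B1=T, B1=F, B2=S, B2=E, B3=T, B3=F, B4=S, B4=E, B5=T, B6=F
input #3, b=4, w=3: outcomes B1=T, B1=F, B2=S, B2=E, B3=T, B3=F, B4=S, B4=E, B5=T, B6=F
input #4, b=8, w=9: outcomes B1=F, B2=E, B3=T, B3=F, B4=S, B4=E, B5=T, B6=F
input #5, b=4, w=12: outcomes B1=T, B1=F, B2=S, B2=E, B3=T, B3=F, B4=S, B4=E, B5=T, B6=F
input #6, b=-3, w=6: outcomes B1=T, B1=F, B2=S, B2=E, B3=T, B3=F, B4=S, B4=E, B5=T, B6=F
input #7, b=3, w=10: outcomes B1=F, B2=E, B3=T, B3=F, B4=S, B4=E, B5=T, B6=F
input #8, b=-1, w=2: outcomes B1=T, B1=F, B2=S, B2=E, B3=T, B3=F, B4=S, B4=E, B5=T, B6=T
input #9, b=0, w=13: outcomes B1=T, B1=F, B2=S, B2=E, B3=F, B4=E, B5=T, B6=F
union over the pool: B1=T, B1=F, B2=S, B2=E, B3=T, B3=F, B4=S, B4=E, B5=T, B6=T, B6=F
uncovered (1 of 12): B5=F

Answer: B5=F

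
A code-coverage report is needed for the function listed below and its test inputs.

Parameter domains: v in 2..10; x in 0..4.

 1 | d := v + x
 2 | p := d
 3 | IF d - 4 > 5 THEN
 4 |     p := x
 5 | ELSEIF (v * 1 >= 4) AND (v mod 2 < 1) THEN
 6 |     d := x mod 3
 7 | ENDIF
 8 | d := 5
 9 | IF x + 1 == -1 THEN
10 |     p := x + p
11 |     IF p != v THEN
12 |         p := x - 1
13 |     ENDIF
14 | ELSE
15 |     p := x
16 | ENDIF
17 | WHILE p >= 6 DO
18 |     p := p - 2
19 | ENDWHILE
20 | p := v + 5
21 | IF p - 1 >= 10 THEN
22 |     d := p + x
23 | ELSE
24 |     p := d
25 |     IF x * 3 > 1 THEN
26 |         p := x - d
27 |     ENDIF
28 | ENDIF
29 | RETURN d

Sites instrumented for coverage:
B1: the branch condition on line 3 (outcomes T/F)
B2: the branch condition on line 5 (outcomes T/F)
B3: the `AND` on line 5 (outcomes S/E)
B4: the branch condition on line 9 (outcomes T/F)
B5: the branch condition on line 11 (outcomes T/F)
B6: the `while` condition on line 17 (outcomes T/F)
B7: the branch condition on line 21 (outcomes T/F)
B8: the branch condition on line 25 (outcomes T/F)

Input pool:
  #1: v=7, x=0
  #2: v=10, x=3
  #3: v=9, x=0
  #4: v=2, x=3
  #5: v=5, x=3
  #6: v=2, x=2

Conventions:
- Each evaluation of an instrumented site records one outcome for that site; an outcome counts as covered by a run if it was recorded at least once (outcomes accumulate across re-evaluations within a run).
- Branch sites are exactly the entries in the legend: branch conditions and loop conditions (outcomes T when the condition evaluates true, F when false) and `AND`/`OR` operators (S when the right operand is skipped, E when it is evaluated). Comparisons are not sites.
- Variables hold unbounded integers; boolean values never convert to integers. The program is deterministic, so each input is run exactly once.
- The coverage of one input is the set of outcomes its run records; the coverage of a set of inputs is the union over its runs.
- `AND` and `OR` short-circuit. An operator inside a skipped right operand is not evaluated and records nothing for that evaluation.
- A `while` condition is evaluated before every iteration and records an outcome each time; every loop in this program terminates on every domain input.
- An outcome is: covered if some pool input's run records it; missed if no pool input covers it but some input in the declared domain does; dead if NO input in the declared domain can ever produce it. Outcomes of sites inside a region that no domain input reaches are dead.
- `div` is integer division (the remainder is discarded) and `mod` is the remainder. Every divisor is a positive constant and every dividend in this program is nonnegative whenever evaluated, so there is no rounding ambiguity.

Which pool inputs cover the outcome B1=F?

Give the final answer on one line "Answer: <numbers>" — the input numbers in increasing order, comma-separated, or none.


input #1 (v=7, x=0): covers B1=F
input #2 (v=10, x=3): misses B1=F
input #3 (v=9, x=0): covers B1=F
input #4 (v=2, x=3): covers B1=F
input #5 (v=5, x=3): covers B1=F
input #6 (v=2, x=2): covers B1=F
Answer: 1, 3, 4, 5, 6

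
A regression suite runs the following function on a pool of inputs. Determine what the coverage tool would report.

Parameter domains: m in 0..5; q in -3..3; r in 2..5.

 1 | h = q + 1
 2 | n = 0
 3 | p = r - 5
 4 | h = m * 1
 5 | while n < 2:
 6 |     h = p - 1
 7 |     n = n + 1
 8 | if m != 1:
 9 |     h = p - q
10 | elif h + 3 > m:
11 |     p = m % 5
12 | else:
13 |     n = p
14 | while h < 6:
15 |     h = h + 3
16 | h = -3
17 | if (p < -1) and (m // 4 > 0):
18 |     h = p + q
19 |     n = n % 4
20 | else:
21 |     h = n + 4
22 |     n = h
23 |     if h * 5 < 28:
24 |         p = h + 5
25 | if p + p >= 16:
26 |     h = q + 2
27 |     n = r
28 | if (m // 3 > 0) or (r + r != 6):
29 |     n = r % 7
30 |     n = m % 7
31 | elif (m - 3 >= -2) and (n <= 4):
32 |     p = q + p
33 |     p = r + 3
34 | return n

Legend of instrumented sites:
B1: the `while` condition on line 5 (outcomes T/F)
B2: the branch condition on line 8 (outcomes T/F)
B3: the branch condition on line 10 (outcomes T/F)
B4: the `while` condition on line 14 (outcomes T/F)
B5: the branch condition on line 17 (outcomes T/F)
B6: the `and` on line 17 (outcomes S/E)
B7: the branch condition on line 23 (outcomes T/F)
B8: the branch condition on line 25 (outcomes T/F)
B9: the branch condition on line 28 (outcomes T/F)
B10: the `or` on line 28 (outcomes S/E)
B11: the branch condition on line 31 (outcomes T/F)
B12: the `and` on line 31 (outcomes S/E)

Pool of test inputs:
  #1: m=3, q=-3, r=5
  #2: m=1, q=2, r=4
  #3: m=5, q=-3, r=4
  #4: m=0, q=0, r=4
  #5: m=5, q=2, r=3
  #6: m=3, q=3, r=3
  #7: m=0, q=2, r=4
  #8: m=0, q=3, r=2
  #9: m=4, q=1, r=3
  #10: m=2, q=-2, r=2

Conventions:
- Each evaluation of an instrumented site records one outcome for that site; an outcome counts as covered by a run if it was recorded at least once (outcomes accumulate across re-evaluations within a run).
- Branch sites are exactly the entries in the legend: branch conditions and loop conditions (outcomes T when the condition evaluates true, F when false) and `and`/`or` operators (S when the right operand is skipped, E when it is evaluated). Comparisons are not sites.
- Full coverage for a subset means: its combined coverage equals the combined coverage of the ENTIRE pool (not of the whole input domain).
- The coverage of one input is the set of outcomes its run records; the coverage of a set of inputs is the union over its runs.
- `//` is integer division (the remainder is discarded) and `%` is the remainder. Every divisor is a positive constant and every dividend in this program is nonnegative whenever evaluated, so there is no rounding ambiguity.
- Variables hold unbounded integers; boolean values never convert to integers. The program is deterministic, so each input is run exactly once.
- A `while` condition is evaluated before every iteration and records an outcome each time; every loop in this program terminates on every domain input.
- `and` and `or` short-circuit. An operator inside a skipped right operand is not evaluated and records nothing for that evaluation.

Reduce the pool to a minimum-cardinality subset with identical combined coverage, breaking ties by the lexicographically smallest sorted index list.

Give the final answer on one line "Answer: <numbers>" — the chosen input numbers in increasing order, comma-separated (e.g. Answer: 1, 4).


test 1 (m=3, q=-3, r=5) hits B1=T, B1=F, B2=T, B4=T, B4=F, B5=F, B6=S, B7=F, B8=F, B9=T, B10=S
test 2 (m=1, q=2, r=4) hits B1=T, B1=F, B2=F, B3=F, B4=T, B4=F, B5=F, B6=S, B7=T, B8=T, B9=T, B10=E
test 3 (m=5, q=-3, r=4) hits B1=T, B1=F, B2=T, B4=T, B4=F, B5=F, B6=S, B7=F, B8=F, B9=T, B10=S
test 4 (m=0, q=0, r=4) hits B1=T, B1=F, B2=T, B4=T, B4=F, B5=F, B6=S, B7=F, B8=F, B9=T, B10=E
test 5 (m=5, q=2, r=3) hits B1=T, B1=F, B2=T, B4=T, B4=F, B5=T, B6=E, B8=F, B9=T, B10=S
test 6 (m=3, q=3, r=3) hits B1=T, B1=F, B2=T, B4=T, B4=F, B5=F, B6=E, B7=F, B8=F, B9=T, B10=S
test 7 (m=0, q=2, r=4) hits B1=T, B1=F, B2=T, B4=T, B4=F, B5=F, B6=S, B7=F, B8=F, B9=T, B10=E
test 8 (m=0, q=3, r=2) hits B1=T, B1=F, B2=T, B4=T, B4=F, B5=F, B6=E, B7=F, B8=F, B9=T, B10=E
test 9 (m=4, q=1, r=3) hits B1=T, B1=F, B2=T, B4=T, B4=F, B5=T, B6=E, B8=F, B9=T, B10=S
test 10 (m=2, q=-2, r=2) hits B1=T, B1=F, B2=T, B4=T, B4=F, B5=F, B6=E, B7=F, B8=F, B9=T, B10=E
union over all inputs: B1=T, B1=F, B2=T, B2=F, B3=F, B4=T, B4=F, B5=T, B5=F, B6=S, B6=E, B7=T, B7=F, B8=T, B8=F, B9=T, B10=S, B10=E (18 outcomes)
checked all size-1 subsets: none covers 18 outcomes (max 12/18)
checked all size-2 subsets: none covers 18 outcomes (max 17/18)
inputs {1, 2, 5} (size 3) cover everything; no size-3 subset with a lexicographically smaller index list covers all 18
Answer: 1, 2, 5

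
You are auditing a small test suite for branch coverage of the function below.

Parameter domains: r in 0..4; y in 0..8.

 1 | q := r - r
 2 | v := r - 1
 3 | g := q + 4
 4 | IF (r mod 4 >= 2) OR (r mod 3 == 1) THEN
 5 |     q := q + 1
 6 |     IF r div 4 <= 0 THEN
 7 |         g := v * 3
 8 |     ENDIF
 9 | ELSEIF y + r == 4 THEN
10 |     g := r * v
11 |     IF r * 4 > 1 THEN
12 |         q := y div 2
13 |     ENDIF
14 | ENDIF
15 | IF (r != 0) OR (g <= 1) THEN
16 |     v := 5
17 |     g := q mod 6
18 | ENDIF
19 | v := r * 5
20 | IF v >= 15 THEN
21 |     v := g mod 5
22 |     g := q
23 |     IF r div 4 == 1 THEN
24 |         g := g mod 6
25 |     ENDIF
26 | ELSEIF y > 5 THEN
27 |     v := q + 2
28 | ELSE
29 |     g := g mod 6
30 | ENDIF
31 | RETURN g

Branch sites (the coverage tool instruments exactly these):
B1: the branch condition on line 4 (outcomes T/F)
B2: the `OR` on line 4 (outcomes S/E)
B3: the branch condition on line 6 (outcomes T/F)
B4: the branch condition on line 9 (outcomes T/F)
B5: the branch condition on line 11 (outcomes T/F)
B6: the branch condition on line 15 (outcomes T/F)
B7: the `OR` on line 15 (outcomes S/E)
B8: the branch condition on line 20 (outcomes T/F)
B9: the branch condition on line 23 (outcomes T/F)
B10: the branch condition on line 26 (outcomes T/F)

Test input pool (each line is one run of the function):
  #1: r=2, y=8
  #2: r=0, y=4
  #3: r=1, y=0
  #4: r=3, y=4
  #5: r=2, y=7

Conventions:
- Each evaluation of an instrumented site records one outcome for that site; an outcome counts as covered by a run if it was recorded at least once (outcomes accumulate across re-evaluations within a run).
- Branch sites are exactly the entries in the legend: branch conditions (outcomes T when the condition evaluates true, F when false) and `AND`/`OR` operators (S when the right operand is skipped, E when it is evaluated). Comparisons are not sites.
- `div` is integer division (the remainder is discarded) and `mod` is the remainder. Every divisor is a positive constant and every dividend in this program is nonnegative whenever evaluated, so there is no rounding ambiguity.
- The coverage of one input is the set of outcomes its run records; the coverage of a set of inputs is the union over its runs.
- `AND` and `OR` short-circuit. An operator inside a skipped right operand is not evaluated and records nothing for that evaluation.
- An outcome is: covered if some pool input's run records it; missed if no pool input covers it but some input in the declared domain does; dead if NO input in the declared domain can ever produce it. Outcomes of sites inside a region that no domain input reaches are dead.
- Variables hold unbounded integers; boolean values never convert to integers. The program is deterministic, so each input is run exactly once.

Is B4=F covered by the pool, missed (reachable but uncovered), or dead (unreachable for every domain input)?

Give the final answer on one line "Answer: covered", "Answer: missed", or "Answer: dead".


no pool input records B4=F
but domain input (r=0, y=0) does record it -> reachable, so missed
Answer: missed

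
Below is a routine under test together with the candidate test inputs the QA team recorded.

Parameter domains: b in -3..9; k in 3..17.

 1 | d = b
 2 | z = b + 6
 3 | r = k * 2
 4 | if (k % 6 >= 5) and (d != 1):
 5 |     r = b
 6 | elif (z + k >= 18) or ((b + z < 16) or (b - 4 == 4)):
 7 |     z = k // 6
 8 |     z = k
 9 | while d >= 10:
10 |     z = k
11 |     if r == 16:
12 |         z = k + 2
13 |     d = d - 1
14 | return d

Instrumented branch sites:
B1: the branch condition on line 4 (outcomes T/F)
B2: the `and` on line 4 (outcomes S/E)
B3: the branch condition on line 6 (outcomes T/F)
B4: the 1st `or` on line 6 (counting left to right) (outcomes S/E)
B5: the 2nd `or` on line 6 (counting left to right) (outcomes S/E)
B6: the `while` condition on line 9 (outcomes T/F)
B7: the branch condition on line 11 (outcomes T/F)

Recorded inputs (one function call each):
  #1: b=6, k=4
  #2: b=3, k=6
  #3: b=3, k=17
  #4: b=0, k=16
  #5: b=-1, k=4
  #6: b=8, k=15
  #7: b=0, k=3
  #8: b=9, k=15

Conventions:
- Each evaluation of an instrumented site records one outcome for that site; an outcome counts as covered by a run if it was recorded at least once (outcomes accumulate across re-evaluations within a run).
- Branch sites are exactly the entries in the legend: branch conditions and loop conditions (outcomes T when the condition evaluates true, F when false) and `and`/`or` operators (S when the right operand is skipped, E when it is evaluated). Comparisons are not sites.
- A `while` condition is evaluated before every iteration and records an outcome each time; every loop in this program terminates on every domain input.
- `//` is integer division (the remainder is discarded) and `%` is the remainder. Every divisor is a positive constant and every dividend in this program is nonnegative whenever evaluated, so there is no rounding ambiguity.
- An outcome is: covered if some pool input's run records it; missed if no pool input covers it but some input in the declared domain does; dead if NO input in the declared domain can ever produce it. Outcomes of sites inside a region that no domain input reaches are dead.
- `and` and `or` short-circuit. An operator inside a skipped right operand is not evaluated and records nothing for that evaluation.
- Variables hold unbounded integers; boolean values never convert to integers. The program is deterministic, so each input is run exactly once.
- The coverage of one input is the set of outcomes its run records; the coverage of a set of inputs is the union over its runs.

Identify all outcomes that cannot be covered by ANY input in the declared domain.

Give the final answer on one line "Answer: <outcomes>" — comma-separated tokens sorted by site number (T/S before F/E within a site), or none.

checking every outcome against all 195 domain inputs:
  B6=T: zero occurrences over every domain input -> dead
  B7=T: zero occurrences over every domain input -> dead
  B7=F: zero occurrences over every domain input -> dead
  reachable outcomes have witnesses, e.g. B1=T (e.g. b=-3, k=5), B1=F (e.g. b=-3, k=3), B2=S (e.g. b=-3, k=3), B2=E (e.g. b=-3, k=5)

Answer: B6=T, B7=T, B7=F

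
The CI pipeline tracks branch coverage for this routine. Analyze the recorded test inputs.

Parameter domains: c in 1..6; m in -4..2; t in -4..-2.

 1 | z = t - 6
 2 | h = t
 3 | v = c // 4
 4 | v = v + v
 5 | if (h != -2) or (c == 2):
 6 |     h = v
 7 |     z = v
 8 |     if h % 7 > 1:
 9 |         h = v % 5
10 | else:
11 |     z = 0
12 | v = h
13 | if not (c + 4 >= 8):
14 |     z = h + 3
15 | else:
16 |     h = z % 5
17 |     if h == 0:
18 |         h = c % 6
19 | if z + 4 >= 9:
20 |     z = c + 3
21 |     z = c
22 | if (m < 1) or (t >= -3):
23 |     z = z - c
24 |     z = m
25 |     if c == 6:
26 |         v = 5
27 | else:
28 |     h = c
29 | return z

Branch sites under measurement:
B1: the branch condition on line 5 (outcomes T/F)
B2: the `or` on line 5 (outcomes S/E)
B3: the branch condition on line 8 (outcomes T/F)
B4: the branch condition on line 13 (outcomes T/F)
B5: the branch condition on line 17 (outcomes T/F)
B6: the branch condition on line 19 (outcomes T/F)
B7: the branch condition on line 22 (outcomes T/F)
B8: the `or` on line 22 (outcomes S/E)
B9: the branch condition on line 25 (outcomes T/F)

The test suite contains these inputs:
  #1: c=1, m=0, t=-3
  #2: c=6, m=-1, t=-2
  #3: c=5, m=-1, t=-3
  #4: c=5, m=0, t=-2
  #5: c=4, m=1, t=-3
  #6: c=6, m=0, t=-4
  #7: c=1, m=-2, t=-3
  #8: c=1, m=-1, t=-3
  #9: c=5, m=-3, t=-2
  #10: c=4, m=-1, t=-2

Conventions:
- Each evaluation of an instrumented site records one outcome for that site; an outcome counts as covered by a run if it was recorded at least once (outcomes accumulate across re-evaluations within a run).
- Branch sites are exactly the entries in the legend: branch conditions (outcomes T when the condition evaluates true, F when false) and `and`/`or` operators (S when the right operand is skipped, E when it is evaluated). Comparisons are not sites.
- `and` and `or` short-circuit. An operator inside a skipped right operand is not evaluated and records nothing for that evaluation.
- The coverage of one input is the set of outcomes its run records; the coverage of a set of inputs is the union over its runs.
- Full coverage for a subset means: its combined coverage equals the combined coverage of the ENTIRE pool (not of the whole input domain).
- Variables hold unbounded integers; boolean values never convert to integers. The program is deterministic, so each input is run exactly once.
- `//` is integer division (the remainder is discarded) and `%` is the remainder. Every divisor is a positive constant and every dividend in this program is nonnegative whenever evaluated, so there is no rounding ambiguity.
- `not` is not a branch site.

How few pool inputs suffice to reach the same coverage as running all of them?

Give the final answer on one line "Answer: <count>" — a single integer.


input #1 (c=1, m=0, t=-3): events B2->S, B1->T, B3->F, B4->T, B6->F, B8->S, B7->T, B9->F; covers B1=T, B2=S, B3=F, B4=T, B6=F, B7=T, B8=S, B9=F
input #2 (c=6, m=-1, t=-2): events B2->E, B1->F, B4->F, B5->T, B6->F, B8->S, B7->T, B9->T; covers B1=F, B2=E, B4=F, B5=T, B6=F, B7=T, B8=S, B9=T
input #3 (c=5, m=-1, t=-3): events B2->S, B1->T, B3->T, B4->F, B5->F, B6->F, B8->S, B7->T, B9->F; covers B1=T, B2=S, B3=T, B4=F, B5=F, B6=F, B7=T, B8=S, B9=F
input #4 (c=5, m=0, t=-2): events B2->E, B1->F, B4->F, B5->T, B6->F, B8->S, B7->T, B9->F; covers B1=F, B2=E, B4=F, B5=T, B6=F, B7=T, B8=S, B9=F
input #5 (c=4, m=1, t=-3): events B2->S, B1->T, B3->T, B4->F, B5->F, B6->F, B8->E, B7->T, B9->F; covers B1=T, B2=S, B3=T, B4=F, B5=F, B6=F, B7=T, B8=E, B9=F
input #6 (c=6, m=0, t=-4): events B2->S, B1->T, B3->T, B4->F, B5->F, B6->F, B8->S, B7->T, B9->T; covers B1=T, B2=S, B3=T, B4=F, B5=F, B6=F, B7=T, B8=S, B9=T
input #7 (c=1, m=-2, t=-3): events B2->S, B1->T, B3->F, B4->T, B6->F, B8->S, B7->T, B9->F; covers B1=T, B2=S, B3=F, B4=T, B6=F, B7=T, B8=S, B9=F
input #8 (c=1, m=-1, t=-3): events B2->S, B1->T, B3->F, B4->T, B6->F, B8->S, B7->T, B9->F; covers B1=T, B2=S, B3=F, B4=T, B6=F, B7=T, B8=S, B9=F
input #9 (c=5, m=-3, t=-2): events B2->E, B1->F, B4->F, B5->T, B6->F, B8->S, B7->T, B9->F; covers B1=F, B2=E, B4=F, B5=T, B6=F, B7=T, B8=S, B9=F
input #10 (c=4, m=-1, t=-2): events B2->E, B1->F, B4->F, B5->T, B6->F, B8->S, B7->T, B9->F; covers B1=F, B2=E, B4=F, B5=T, B6=F, B7=T, B8=S, B9=F
the full pool covers 16 outcomes: B1=T, B1=F, B2=S, B2=E, B3=T, B3=F, B4=T, B4=F, B5=T, B5=F, B6=F, B7=T, B8=S, B8=E, B9=T, B9=F
every size-1 subset falls short of the 16 outcomes (best: 9/16)
every size-2 subset falls short of the 16 outcomes (best: 14/16)
size 3: inputs {1, 2, 5} cover all 16 outcomes, and no lexicographically smaller subset of this size does
Answer: 3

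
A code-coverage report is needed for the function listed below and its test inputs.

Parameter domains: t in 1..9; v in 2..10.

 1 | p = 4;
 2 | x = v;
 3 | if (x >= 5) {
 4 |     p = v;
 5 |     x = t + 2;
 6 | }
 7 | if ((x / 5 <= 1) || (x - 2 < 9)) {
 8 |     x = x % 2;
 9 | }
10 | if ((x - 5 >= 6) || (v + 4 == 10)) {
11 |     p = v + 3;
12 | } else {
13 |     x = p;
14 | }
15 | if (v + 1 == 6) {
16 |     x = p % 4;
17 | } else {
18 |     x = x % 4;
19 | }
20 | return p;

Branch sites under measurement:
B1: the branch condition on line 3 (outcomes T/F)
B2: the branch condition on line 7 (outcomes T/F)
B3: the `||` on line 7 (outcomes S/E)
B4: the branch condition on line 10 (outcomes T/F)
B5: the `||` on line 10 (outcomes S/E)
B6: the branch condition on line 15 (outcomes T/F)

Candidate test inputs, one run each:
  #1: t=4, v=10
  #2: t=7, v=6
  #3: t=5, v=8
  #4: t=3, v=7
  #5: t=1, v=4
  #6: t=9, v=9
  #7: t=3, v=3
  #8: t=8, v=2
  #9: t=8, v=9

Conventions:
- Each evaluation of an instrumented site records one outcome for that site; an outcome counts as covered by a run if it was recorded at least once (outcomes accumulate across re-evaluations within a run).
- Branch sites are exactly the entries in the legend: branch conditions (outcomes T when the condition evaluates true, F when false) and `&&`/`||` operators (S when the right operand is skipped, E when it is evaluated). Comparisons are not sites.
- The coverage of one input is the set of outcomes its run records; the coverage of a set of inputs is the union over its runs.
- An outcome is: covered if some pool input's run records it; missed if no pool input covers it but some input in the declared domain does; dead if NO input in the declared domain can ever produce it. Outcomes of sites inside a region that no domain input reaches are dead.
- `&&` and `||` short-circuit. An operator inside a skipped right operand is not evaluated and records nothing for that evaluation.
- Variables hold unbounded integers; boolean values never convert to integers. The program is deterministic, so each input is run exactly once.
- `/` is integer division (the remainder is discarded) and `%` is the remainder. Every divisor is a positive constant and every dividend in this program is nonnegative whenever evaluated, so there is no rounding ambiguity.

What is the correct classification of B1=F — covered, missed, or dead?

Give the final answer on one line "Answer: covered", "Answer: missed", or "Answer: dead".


B1=F is recorded by pool input(s) 5, 7, 8 -> covered
Answer: covered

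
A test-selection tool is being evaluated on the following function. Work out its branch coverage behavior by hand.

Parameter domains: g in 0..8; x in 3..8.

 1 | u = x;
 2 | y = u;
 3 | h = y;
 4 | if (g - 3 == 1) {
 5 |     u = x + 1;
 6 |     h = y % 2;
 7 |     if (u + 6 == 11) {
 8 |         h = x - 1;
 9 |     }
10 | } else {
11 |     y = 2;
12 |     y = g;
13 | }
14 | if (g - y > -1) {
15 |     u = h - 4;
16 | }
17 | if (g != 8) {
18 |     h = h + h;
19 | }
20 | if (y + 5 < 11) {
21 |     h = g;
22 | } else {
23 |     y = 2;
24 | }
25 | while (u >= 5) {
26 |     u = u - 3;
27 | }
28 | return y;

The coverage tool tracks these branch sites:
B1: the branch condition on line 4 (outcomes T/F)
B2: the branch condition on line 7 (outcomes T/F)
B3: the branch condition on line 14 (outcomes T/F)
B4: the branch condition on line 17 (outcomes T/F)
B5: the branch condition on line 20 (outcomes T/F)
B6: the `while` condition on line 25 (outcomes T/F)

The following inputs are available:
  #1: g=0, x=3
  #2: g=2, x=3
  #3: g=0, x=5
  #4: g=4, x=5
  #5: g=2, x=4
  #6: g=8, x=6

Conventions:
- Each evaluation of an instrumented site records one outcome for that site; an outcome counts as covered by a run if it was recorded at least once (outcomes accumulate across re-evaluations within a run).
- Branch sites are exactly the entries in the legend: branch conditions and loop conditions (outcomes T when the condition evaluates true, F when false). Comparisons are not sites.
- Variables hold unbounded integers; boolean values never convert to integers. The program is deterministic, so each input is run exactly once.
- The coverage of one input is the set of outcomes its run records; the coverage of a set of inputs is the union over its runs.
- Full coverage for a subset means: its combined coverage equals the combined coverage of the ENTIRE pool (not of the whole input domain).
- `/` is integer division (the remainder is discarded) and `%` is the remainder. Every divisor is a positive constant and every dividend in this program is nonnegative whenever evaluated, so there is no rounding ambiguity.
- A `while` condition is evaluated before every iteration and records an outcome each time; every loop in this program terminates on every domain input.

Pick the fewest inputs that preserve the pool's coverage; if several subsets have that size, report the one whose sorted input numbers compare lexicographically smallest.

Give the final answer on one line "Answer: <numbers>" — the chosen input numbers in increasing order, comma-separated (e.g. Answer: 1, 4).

test 1 (g=0, x=3) fires B1->F, B3->T, B4->T, B5->T, B6->F; hits B1=F, B3=T, B4=T, B5=T, B6=F
test 2 (g=2, x=3) fires B1->F, B3->T, B4->T, B5->T, B6->F; hits B1=F, B3=T, B4=T, B5=T, B6=F
test 3 (g=0, x=5) fires B1->F, B3->T, B4->T, B5->T, B6->F; hits B1=F, B3=T, B4=T, B5=T, B6=F
test 4 (g=4, x=5) fires B1->T, B2->F, B3->F, B4->T, B5->T, B6->T, B6->F; hits B1=T, B2=F, B3=F, B4=T, B5=T, B6=T, B6=F
test 5 (g=2, x=4) fires B1->F, B3->T, B4->T, B5->T, B6->F; hits B1=F, B3=T, B4=T, B5=T, B6=F
test 6 (g=8, x=6) fires B1->F, B3->T, B4->F, B5->F, B6->F; hits B1=F, B3=T, B4=F, B5=F, B6=F
union over all inputs: B1=T, B1=F, B2=F, B3=T, B3=F, B4=T, B4=F, B5=T, B5=F, B6=T, B6=F (11 outcomes)
checked all size-1 subsets: none covers 11 outcomes (max 7/11)
inputs {4, 6} (size 2) cover everything; no size-2 subset with a lexicographically smaller index list covers all 11

Answer: 4, 6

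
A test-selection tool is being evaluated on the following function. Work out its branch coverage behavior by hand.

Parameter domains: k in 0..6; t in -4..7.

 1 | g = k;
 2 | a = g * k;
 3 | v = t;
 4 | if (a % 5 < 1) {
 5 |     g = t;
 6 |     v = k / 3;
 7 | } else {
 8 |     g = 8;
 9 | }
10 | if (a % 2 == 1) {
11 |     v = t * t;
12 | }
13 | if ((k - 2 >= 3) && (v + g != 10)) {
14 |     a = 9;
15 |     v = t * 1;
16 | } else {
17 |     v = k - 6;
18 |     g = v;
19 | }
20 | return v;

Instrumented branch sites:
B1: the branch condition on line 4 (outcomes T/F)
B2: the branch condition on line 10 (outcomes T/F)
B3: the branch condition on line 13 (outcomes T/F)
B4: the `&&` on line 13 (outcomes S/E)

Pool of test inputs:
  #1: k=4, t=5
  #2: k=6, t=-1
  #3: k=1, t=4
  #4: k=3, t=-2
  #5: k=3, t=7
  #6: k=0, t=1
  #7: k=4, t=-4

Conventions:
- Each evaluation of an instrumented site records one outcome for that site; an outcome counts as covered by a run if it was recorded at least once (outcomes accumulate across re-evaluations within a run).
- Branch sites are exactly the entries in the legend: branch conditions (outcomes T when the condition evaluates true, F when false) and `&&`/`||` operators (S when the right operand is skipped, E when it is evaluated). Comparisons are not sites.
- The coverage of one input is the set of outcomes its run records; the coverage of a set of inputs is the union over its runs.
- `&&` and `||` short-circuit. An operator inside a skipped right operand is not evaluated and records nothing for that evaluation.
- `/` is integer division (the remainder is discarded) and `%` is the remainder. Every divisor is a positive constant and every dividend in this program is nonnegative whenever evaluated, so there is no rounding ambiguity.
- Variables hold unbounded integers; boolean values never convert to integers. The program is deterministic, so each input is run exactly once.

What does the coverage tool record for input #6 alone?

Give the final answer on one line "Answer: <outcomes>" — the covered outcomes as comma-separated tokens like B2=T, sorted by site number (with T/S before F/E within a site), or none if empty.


Tracing the run of input #6 (k=0, t=1):
  B1->T, B2->F, B4->S, B3->F
deduplicating events, the covered set is: B1=T, B2=F, B3=F, B4=S
Answer: B1=T, B2=F, B3=F, B4=S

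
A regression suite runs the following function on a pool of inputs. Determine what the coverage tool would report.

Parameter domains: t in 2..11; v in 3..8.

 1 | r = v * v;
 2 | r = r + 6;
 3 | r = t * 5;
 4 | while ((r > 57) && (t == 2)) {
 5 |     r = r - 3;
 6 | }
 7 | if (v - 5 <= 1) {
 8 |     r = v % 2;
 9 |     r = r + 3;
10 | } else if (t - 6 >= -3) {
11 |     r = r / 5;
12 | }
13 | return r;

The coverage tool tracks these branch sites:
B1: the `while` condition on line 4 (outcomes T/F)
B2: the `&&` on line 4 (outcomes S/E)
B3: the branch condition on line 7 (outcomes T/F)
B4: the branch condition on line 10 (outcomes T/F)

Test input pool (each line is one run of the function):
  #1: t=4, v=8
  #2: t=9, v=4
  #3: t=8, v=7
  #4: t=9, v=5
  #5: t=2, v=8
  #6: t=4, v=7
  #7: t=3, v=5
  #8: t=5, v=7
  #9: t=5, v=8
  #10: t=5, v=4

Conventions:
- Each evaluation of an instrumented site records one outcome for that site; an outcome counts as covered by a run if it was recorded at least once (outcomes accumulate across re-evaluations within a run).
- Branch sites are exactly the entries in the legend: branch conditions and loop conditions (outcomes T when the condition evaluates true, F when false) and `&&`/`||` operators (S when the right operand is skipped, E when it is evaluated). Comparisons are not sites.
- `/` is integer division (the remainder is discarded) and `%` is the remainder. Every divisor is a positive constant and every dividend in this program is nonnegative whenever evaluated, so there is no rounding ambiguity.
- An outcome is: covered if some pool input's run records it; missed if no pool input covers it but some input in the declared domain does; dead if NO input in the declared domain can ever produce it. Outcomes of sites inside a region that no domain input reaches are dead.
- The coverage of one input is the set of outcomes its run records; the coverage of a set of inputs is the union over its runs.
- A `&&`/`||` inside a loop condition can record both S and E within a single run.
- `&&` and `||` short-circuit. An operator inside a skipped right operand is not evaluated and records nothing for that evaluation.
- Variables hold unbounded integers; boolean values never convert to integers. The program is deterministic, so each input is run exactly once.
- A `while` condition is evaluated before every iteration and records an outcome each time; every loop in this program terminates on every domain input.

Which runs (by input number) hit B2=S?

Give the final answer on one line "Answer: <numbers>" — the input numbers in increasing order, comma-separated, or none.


input #1 (t=4, v=8): records B2=S
input #2 (t=9, v=4): records B2=S
input #3 (t=8, v=7): records B2=S
input #4 (t=9, v=5): records B2=S
input #5 (t=2, v=8): records B2=S
input #6 (t=4, v=7): records B2=S
input #7 (t=3, v=5): records B2=S
input #8 (t=5, v=7): records B2=S
input #9 (t=5, v=8): records B2=S
input #10 (t=5, v=4): records B2=S
Answer: 1, 2, 3, 4, 5, 6, 7, 8, 9, 10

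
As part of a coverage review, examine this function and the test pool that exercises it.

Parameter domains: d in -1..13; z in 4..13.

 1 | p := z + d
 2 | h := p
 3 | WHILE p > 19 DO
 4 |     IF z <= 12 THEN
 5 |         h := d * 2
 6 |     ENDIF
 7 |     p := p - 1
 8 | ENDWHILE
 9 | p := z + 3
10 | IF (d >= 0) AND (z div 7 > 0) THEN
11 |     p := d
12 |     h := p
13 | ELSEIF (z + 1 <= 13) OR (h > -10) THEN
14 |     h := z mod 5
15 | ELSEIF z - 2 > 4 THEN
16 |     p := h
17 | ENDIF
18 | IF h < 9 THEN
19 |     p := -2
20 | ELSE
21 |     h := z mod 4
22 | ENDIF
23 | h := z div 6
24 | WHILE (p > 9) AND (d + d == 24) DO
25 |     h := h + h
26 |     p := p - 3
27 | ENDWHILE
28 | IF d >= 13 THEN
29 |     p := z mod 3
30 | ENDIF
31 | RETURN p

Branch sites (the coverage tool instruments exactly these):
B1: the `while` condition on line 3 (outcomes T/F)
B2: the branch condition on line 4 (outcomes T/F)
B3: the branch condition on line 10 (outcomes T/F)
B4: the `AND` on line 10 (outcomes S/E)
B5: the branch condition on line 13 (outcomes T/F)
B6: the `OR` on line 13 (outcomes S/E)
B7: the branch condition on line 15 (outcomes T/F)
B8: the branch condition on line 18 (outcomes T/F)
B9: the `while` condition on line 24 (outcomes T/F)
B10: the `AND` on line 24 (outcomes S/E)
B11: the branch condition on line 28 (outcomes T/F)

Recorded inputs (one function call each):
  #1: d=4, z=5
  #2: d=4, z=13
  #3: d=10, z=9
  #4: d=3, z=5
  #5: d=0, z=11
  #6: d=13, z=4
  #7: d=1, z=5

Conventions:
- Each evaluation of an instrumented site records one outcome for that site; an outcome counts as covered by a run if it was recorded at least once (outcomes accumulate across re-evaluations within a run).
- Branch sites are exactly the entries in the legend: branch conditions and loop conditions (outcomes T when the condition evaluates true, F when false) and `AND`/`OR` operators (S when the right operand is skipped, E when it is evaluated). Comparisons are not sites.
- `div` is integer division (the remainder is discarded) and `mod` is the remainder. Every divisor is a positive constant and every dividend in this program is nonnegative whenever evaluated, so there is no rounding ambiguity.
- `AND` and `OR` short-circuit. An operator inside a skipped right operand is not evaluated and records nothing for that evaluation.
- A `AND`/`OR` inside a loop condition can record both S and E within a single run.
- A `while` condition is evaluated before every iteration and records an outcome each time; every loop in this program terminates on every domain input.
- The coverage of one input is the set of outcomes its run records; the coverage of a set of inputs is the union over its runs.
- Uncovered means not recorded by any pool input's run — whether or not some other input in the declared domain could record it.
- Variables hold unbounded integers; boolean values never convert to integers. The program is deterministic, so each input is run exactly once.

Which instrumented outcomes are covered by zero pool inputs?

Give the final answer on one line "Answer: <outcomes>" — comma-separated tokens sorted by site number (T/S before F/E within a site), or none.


input #1 (d=4, z=5): covers B1=F, B3=F, B4=E, B5=T, B6=S, B8=T, B9=F, B10=S, B11=F
input #2 (d=4, z=13): covers B1=F, B3=T, B4=E, B8=T, B9=F, B10=S, B11=F
input #3 (d=10, z=9): covers B1=F, B3=T, B4=E, B8=F, B9=F, B10=E, B11=F
input #4 (d=3, z=5): covers B1=F, B3=F, B4=E, B5=T, B6=S, B8=T, B9=F, B10=S, B11=F
input #5 (d=0, z=11): covers B1=F, B3=T, B4=E, B8=T, B9=F, B10=S, B11=F
input #6 (d=13, z=4): covers B1=F, B3=F, B4=E, B5=T, B6=S, B8=T, B9=F, B10=S, B11=T
input #7 (d=1, z=5): covers B1=F, B3=F, B4=E, B5=T, B6=S, B8=T, B9=F, B10=S, B11=F
union over the pool: B1=F, B3=T, B3=F, B4=E, B5=T, B6=S, B8=T, B8=F, B9=F, B10=S, B10=E, B11=T, B11=F
uncovered (9 of 22): B1=T, B2=T, B2=F, B4=S, B5=F, B6=E, B7=T, B7=F, B9=T
Answer: B1=T, B2=T, B2=F, B4=S, B5=F, B6=E, B7=T, B7=F, B9=T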